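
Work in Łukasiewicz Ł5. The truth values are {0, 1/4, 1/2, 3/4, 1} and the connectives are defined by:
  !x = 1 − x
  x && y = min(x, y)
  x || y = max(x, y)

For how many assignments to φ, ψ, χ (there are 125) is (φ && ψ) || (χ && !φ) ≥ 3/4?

value 1: 10 assignments (counts)
value 3/4: 30 assignments (counts)
value 1/2: 41 assignments
value 1/4: 31 assignments
value 0: 13 assignments
So 40 of the 125 assignments meet the threshold.

40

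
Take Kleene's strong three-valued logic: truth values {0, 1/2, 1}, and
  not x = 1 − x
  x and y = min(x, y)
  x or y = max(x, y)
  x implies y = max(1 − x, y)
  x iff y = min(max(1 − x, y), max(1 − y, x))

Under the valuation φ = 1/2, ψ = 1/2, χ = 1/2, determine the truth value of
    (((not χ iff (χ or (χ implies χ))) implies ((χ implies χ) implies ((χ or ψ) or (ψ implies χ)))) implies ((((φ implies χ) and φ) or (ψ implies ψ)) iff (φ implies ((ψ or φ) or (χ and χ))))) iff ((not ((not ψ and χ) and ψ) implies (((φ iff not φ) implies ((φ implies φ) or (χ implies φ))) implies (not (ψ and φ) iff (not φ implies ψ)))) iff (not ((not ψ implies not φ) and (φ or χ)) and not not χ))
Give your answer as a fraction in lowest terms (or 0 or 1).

1/2

not χ = not 1/2 = 1/2
χ implies χ = 1/2 implies 1/2 = 1/2
χ or (χ implies χ) = 1/2 or 1/2 = 1/2
not χ iff (χ or (χ implies χ)) = 1/2 iff 1/2 = 1/2
χ implies χ = 1/2 implies 1/2 = 1/2
χ or ψ = 1/2 or 1/2 = 1/2
ψ implies χ = 1/2 implies 1/2 = 1/2
(χ or ψ) or (ψ implies χ) = 1/2 or 1/2 = 1/2
(χ implies χ) implies ((χ or ψ) or (ψ implies χ)) = 1/2 implies 1/2 = 1/2
(not χ iff (χ or (χ implies χ))) implies ((χ implies χ) implies ((χ or ψ) or (ψ implies χ))) = 1/2 implies 1/2 = 1/2
φ implies χ = 1/2 implies 1/2 = 1/2
(φ implies χ) and φ = 1/2 and 1/2 = 1/2
ψ implies ψ = 1/2 implies 1/2 = 1/2
((φ implies χ) and φ) or (ψ implies ψ) = 1/2 or 1/2 = 1/2
ψ or φ = 1/2 or 1/2 = 1/2
χ and χ = 1/2 and 1/2 = 1/2
(ψ or φ) or (χ and χ) = 1/2 or 1/2 = 1/2
φ implies ((ψ or φ) or (χ and χ)) = 1/2 implies 1/2 = 1/2
(((φ implies χ) and φ) or (ψ implies ψ)) iff (φ implies ((ψ or φ) or (χ and χ))) = 1/2 iff 1/2 = 1/2
((not χ iff (χ or (χ implies χ))) implies ((χ implies χ) implies ((χ or ψ) or (ψ implies χ)))) implies ((((φ implies χ) and φ) or (ψ implies ψ)) iff (φ implies ((ψ or φ) or (χ and χ)))) = 1/2 implies 1/2 = 1/2
not ψ = not 1/2 = 1/2
not ψ and χ = 1/2 and 1/2 = 1/2
(not ψ and χ) and ψ = 1/2 and 1/2 = 1/2
not ((not ψ and χ) and ψ) = not 1/2 = 1/2
not φ = not 1/2 = 1/2
φ iff not φ = 1/2 iff 1/2 = 1/2
φ implies φ = 1/2 implies 1/2 = 1/2
χ implies φ = 1/2 implies 1/2 = 1/2
(φ implies φ) or (χ implies φ) = 1/2 or 1/2 = 1/2
(φ iff not φ) implies ((φ implies φ) or (χ implies φ)) = 1/2 implies 1/2 = 1/2
ψ and φ = 1/2 and 1/2 = 1/2
not (ψ and φ) = not 1/2 = 1/2
not φ = not 1/2 = 1/2
not φ implies ψ = 1/2 implies 1/2 = 1/2
not (ψ and φ) iff (not φ implies ψ) = 1/2 iff 1/2 = 1/2
((φ iff not φ) implies ((φ implies φ) or (χ implies φ))) implies (not (ψ and φ) iff (not φ implies ψ)) = 1/2 implies 1/2 = 1/2
not ((not ψ and χ) and ψ) implies (((φ iff not φ) implies ((φ implies φ) or (χ implies φ))) implies (not (ψ and φ) iff (not φ implies ψ))) = 1/2 implies 1/2 = 1/2
not ψ = not 1/2 = 1/2
not φ = not 1/2 = 1/2
not ψ implies not φ = 1/2 implies 1/2 = 1/2
φ or χ = 1/2 or 1/2 = 1/2
(not ψ implies not φ) and (φ or χ) = 1/2 and 1/2 = 1/2
not ((not ψ implies not φ) and (φ or χ)) = not 1/2 = 1/2
not χ = not 1/2 = 1/2
not not χ = not 1/2 = 1/2
not ((not ψ implies not φ) and (φ or χ)) and not not χ = 1/2 and 1/2 = 1/2
(not ((not ψ and χ) and ψ) implies (((φ iff not φ) implies ((φ implies φ) or (χ implies φ))) implies (not (ψ and φ) iff (not φ implies ψ)))) iff (not ((not ψ implies not φ) and (φ or χ)) and not not χ) = 1/2 iff 1/2 = 1/2
(((not χ iff (χ or (χ implies χ))) implies ((χ implies χ) implies ((χ or ψ) or (ψ implies χ)))) implies ((((φ implies χ) and φ) or (ψ implies ψ)) iff (φ implies ((ψ or φ) or (χ and χ))))) iff ((not ((not ψ and χ) and ψ) implies (((φ iff not φ) implies ((φ implies φ) or (χ implies φ))) implies (not (ψ and φ) iff (not φ implies ψ)))) iff (not ((not ψ implies not φ) and (φ or χ)) and not not χ)) = 1/2 iff 1/2 = 1/2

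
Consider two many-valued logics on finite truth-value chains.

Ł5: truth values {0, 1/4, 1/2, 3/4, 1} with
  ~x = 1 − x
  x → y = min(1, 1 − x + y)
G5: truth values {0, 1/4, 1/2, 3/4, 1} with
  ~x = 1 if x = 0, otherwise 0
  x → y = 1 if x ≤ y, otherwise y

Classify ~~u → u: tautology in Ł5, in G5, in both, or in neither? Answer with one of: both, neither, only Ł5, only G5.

only Ł5

In Ł5: every assignment gives 1 — tautology.
In G5: at u = 1/4 the value is 1/4 — not a tautology.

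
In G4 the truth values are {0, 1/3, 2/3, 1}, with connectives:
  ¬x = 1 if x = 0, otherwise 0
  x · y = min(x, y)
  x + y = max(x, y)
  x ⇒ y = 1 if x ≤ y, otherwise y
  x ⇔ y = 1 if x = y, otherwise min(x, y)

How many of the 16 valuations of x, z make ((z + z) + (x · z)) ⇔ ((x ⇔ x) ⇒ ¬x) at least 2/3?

5

x = 0, z = 0 ↦ 0  <
x = 0, z = 1/3 ↦ 1/3  <
x = 0, z = 2/3 ↦ 2/3  ≥
x = 0, z = 1 ↦ 1  ≥
x = 1/3, z = 0 ↦ 1  ≥
x = 1/3, z = 1/3 ↦ 0  <
x = 1/3, z = 2/3 ↦ 0  <
x = 1/3, z = 1 ↦ 0  <
x = 2/3, z = 0 ↦ 1  ≥
x = 2/3, z = 1/3 ↦ 0  <
x = 2/3, z = 2/3 ↦ 0  <
x = 2/3, z = 1 ↦ 0  <
x = 1, z = 0 ↦ 1  ≥
x = 1, z = 1/3 ↦ 0  <
x = 1, z = 2/3 ↦ 0  <
x = 1, z = 1 ↦ 0  <
So 5 of the 16 assignments meet the threshold.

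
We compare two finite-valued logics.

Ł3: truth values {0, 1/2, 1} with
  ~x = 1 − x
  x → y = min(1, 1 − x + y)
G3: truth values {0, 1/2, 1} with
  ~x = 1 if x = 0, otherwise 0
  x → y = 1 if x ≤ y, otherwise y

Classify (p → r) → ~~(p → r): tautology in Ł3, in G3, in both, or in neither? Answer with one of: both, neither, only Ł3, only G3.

both

In Ł3: every assignment gives 1 — tautology.
In G3: every assignment gives 1 — tautology.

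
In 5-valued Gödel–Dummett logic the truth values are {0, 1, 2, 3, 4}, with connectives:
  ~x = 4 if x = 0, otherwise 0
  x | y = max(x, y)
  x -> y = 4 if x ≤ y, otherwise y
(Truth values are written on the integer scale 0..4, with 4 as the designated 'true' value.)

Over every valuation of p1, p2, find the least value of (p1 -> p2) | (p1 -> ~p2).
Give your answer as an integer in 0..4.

1

Take p1 = 2, p2 = 1:
p1 -> p2 = 2 -> 1 = 1
~p2 = ~1 = 0
p1 -> ~p2 = 2 -> 0 = 0
(p1 -> p2) | (p1 -> ~p2) = 1 | 0 = 1
No assignment yields a value below 1, so this is the minimum.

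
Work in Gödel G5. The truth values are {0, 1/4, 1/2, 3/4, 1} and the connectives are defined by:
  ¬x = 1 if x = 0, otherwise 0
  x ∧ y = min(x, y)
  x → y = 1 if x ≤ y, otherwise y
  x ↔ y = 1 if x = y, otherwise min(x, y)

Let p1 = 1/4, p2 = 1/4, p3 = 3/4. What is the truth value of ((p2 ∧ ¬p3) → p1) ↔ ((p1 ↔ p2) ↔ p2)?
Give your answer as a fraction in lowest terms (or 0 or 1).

¬p3 = ¬3/4 = 0
p2 ∧ ¬p3 = 1/4 ∧ 0 = 0
(p2 ∧ ¬p3) → p1 = 0 → 1/4 = 1
p1 ↔ p2 = 1/4 ↔ 1/4 = 1
(p1 ↔ p2) ↔ p2 = 1 ↔ 1/4 = 1/4
((p2 ∧ ¬p3) → p1) ↔ ((p1 ↔ p2) ↔ p2) = 1 ↔ 1/4 = 1/4

1/4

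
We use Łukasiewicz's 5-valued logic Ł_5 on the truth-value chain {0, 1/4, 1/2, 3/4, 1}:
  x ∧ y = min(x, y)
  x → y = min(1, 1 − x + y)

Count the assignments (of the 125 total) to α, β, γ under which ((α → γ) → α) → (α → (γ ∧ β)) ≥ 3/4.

85

value 1: 76 assignments (counts)
value 3/4: 9 assignments (counts)
value 1/2: 17 assignments
value 1/4: 14 assignments
value 0: 9 assignments
So 85 of the 125 assignments meet the threshold.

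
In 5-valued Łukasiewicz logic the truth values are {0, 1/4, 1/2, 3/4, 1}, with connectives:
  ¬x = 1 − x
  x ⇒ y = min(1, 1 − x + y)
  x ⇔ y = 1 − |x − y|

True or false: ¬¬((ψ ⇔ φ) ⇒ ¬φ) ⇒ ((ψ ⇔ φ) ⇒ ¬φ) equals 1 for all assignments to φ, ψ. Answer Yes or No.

At φ = 0, ψ = 1/4, for instance:
ψ ⇔ φ = 1/4 ⇔ 0 = 3/4
¬φ = ¬0 = 1
(ψ ⇔ φ) ⇒ ¬φ = 3/4 ⇒ 1 = 1
¬((ψ ⇔ φ) ⇒ ¬φ) = ¬1 = 0
¬¬((ψ ⇔ φ) ⇒ ¬φ) = ¬0 = 1
¬¬((ψ ⇔ φ) ⇒ ¬φ) ⇒ ((ψ ⇔ φ) ⇒ ¬φ) = 1 ⇒ 1 = 1
and checking the remaining 24 assignments likewise gives ≥ 1 in every case.

Yes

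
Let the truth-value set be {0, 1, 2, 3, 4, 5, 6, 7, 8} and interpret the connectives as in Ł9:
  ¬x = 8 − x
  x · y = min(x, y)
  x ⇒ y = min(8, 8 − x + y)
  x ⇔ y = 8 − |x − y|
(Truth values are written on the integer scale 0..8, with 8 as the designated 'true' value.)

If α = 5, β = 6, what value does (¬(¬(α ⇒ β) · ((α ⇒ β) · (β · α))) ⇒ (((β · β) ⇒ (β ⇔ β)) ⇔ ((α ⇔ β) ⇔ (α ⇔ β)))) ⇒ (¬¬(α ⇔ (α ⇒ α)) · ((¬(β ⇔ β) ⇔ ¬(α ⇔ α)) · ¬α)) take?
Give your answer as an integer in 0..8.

3

α ⇒ β = 5 ⇒ 6 = 8
¬(α ⇒ β) = ¬8 = 0
α ⇒ β = 5 ⇒ 6 = 8
β · α = 6 · 5 = 5
(α ⇒ β) · (β · α) = 8 · 5 = 5
¬(α ⇒ β) · ((α ⇒ β) · (β · α)) = 0 · 5 = 0
¬(¬(α ⇒ β) · ((α ⇒ β) · (β · α))) = ¬0 = 8
β · β = 6 · 6 = 6
β ⇔ β = 6 ⇔ 6 = 8
(β · β) ⇒ (β ⇔ β) = 6 ⇒ 8 = 8
α ⇔ β = 5 ⇔ 6 = 7
α ⇔ β = 5 ⇔ 6 = 7
(α ⇔ β) ⇔ (α ⇔ β) = 7 ⇔ 7 = 8
((β · β) ⇒ (β ⇔ β)) ⇔ ((α ⇔ β) ⇔ (α ⇔ β)) = 8 ⇔ 8 = 8
¬(¬(α ⇒ β) · ((α ⇒ β) · (β · α))) ⇒ (((β · β) ⇒ (β ⇔ β)) ⇔ ((α ⇔ β) ⇔ (α ⇔ β))) = 8 ⇒ 8 = 8
α ⇒ α = 5 ⇒ 5 = 8
α ⇔ (α ⇒ α) = 5 ⇔ 8 = 5
¬(α ⇔ (α ⇒ α)) = ¬5 = 3
¬¬(α ⇔ (α ⇒ α)) = ¬3 = 5
β ⇔ β = 6 ⇔ 6 = 8
¬(β ⇔ β) = ¬8 = 0
α ⇔ α = 5 ⇔ 5 = 8
¬(α ⇔ α) = ¬8 = 0
¬(β ⇔ β) ⇔ ¬(α ⇔ α) = 0 ⇔ 0 = 8
¬α = ¬5 = 3
(¬(β ⇔ β) ⇔ ¬(α ⇔ α)) · ¬α = 8 · 3 = 3
¬¬(α ⇔ (α ⇒ α)) · ((¬(β ⇔ β) ⇔ ¬(α ⇔ α)) · ¬α) = 5 · 3 = 3
(¬(¬(α ⇒ β) · ((α ⇒ β) · (β · α))) ⇒ (((β · β) ⇒ (β ⇔ β)) ⇔ ((α ⇔ β) ⇔ (α ⇔ β)))) ⇒ (¬¬(α ⇔ (α ⇒ α)) · ((¬(β ⇔ β) ⇔ ¬(α ⇔ α)) · ¬α)) = 8 ⇒ 3 = 3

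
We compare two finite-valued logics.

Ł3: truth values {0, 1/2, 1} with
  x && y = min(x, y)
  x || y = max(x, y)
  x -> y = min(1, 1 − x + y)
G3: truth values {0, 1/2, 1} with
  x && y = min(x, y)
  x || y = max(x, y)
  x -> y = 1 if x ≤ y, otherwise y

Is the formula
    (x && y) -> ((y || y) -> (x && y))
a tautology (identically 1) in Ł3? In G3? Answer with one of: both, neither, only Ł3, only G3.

In Ł3: every assignment gives 1 — tautology.
In G3: every assignment gives 1 — tautology.

both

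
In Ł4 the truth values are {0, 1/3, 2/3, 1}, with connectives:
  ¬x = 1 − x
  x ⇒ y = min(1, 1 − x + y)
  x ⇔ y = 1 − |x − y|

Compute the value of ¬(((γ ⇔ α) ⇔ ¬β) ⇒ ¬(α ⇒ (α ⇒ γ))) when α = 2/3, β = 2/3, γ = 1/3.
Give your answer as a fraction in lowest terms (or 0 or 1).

γ ⇔ α = 1/3 ⇔ 2/3 = 2/3
¬β = ¬2/3 = 1/3
(γ ⇔ α) ⇔ ¬β = 2/3 ⇔ 1/3 = 2/3
α ⇒ γ = 2/3 ⇒ 1/3 = 2/3
α ⇒ (α ⇒ γ) = 2/3 ⇒ 2/3 = 1
¬(α ⇒ (α ⇒ γ)) = ¬1 = 0
((γ ⇔ α) ⇔ ¬β) ⇒ ¬(α ⇒ (α ⇒ γ)) = 2/3 ⇒ 0 = 1/3
¬(((γ ⇔ α) ⇔ ¬β) ⇒ ¬(α ⇒ (α ⇒ γ))) = ¬1/3 = 2/3

2/3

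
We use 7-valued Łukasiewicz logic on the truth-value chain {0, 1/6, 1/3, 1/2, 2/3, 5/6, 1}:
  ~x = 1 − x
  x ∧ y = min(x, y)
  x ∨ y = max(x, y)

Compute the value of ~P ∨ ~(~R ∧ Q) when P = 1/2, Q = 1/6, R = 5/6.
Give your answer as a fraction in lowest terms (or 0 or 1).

~P = ~1/2 = 1/2
~R = ~5/6 = 1/6
~R ∧ Q = 1/6 ∧ 1/6 = 1/6
~(~R ∧ Q) = ~1/6 = 5/6
~P ∨ ~(~R ∧ Q) = 1/2 ∨ 5/6 = 5/6

5/6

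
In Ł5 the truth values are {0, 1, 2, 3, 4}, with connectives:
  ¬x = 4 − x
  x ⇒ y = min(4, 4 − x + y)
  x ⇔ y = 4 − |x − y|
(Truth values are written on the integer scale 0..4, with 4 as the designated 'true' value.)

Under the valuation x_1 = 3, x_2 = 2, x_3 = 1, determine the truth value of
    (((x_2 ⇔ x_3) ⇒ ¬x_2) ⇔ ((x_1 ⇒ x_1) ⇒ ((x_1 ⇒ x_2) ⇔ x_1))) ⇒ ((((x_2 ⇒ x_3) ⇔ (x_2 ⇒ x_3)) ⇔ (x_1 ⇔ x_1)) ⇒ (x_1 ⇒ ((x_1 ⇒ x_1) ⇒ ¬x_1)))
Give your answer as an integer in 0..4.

3

x_2 ⇔ x_3 = 2 ⇔ 1 = 3
¬x_2 = ¬2 = 2
(x_2 ⇔ x_3) ⇒ ¬x_2 = 3 ⇒ 2 = 3
x_1 ⇒ x_1 = 3 ⇒ 3 = 4
x_1 ⇒ x_2 = 3 ⇒ 2 = 3
(x_1 ⇒ x_2) ⇔ x_1 = 3 ⇔ 3 = 4
(x_1 ⇒ x_1) ⇒ ((x_1 ⇒ x_2) ⇔ x_1) = 4 ⇒ 4 = 4
((x_2 ⇔ x_3) ⇒ ¬x_2) ⇔ ((x_1 ⇒ x_1) ⇒ ((x_1 ⇒ x_2) ⇔ x_1)) = 3 ⇔ 4 = 3
x_2 ⇒ x_3 = 2 ⇒ 1 = 3
x_2 ⇒ x_3 = 2 ⇒ 1 = 3
(x_2 ⇒ x_3) ⇔ (x_2 ⇒ x_3) = 3 ⇔ 3 = 4
x_1 ⇔ x_1 = 3 ⇔ 3 = 4
((x_2 ⇒ x_3) ⇔ (x_2 ⇒ x_3)) ⇔ (x_1 ⇔ x_1) = 4 ⇔ 4 = 4
x_1 ⇒ x_1 = 3 ⇒ 3 = 4
¬x_1 = ¬3 = 1
(x_1 ⇒ x_1) ⇒ ¬x_1 = 4 ⇒ 1 = 1
x_1 ⇒ ((x_1 ⇒ x_1) ⇒ ¬x_1) = 3 ⇒ 1 = 2
(((x_2 ⇒ x_3) ⇔ (x_2 ⇒ x_3)) ⇔ (x_1 ⇔ x_1)) ⇒ (x_1 ⇒ ((x_1 ⇒ x_1) ⇒ ¬x_1)) = 4 ⇒ 2 = 2
(((x_2 ⇔ x_3) ⇒ ¬x_2) ⇔ ((x_1 ⇒ x_1) ⇒ ((x_1 ⇒ x_2) ⇔ x_1))) ⇒ ((((x_2 ⇒ x_3) ⇔ (x_2 ⇒ x_3)) ⇔ (x_1 ⇔ x_1)) ⇒ (x_1 ⇒ ((x_1 ⇒ x_1) ⇒ ¬x_1))) = 3 ⇒ 2 = 3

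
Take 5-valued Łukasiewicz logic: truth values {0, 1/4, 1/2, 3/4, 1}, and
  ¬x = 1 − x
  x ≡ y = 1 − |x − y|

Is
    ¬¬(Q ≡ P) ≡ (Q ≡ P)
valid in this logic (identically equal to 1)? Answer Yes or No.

Yes

At P = 1/4, Q = 0, for instance:
Q ≡ P = 0 ≡ 1/4 = 3/4
¬(Q ≡ P) = ¬3/4 = 1/4
¬¬(Q ≡ P) = ¬1/4 = 3/4
¬¬(Q ≡ P) ≡ (Q ≡ P) = 3/4 ≡ 3/4 = 1
and checking the remaining 24 assignments likewise gives ≥ 1 in every case.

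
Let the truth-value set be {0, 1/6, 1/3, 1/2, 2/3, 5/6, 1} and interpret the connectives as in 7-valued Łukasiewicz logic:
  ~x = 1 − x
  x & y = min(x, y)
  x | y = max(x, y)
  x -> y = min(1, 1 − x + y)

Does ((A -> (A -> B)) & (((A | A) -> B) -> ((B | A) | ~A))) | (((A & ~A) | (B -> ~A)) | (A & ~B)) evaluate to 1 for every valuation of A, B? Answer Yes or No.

Counterexample: take A = 1/3, B = 5/6.
A -> B = 1/3 -> 5/6 = 1
A -> (A -> B) = 1/3 -> 1 = 1
A | A = 1/3 | 1/3 = 1/3
(A | A) -> B = 1/3 -> 5/6 = 1
B | A = 5/6 | 1/3 = 5/6
~A = ~1/3 = 2/3
(B | A) | ~A = 5/6 | 2/3 = 5/6
((A | A) -> B) -> ((B | A) | ~A) = 1 -> 5/6 = 5/6
(A -> (A -> B)) & (((A | A) -> B) -> ((B | A) | ~A)) = 1 & 5/6 = 5/6
~A = ~1/3 = 2/3
A & ~A = 1/3 & 2/3 = 1/3
~A = ~1/3 = 2/3
B -> ~A = 5/6 -> 2/3 = 5/6
(A & ~A) | (B -> ~A) = 1/3 | 5/6 = 5/6
~B = ~5/6 = 1/6
A & ~B = 1/3 & 1/6 = 1/6
((A & ~A) | (B -> ~A)) | (A & ~B) = 5/6 | 1/6 = 5/6
((A -> (A -> B)) & (((A | A) -> B) -> ((B | A) | ~A))) | (((A & ~A) | (B -> ~A)) | (A & ~B)) = 5/6 | 5/6 = 5/6
This gives 5/6 ≠ 1.

No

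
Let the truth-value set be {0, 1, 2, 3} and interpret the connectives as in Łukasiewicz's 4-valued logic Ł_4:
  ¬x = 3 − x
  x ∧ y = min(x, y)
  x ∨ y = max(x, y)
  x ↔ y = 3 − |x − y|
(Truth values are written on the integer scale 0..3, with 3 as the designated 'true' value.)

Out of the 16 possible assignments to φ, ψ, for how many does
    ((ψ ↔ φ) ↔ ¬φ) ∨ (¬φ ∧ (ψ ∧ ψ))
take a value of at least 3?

6

φ = 0, ψ = 0 ↦ 3  ≥
φ = 0, ψ = 1 ↦ 2  <
φ = 0, ψ = 2 ↦ 2  <
φ = 0, ψ = 3 ↦ 3  ≥
φ = 1, ψ = 0 ↦ 3  ≥
φ = 1, ψ = 1 ↦ 2  <
φ = 1, ψ = 2 ↦ 3  ≥
φ = 1, ψ = 3 ↦ 2  <
φ = 2, ψ = 0 ↦ 3  ≥
φ = 2, ψ = 1 ↦ 2  <
φ = 2, ψ = 2 ↦ 1  <
φ = 2, ψ = 3 ↦ 2  <
φ = 3, ψ = 0 ↦ 3  ≥
φ = 3, ψ = 1 ↦ 2  <
φ = 3, ψ = 2 ↦ 1  <
φ = 3, ψ = 3 ↦ 0  <
So 6 of the 16 assignments meet the threshold.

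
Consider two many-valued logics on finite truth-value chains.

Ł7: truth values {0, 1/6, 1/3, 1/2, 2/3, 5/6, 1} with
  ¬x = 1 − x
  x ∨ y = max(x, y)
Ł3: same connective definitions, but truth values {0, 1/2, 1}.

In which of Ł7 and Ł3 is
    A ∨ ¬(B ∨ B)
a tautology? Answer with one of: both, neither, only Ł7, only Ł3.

neither

In Ł7: at A = 0, B = 1/6 the value is 5/6 — not a tautology.
In Ł3: at A = 0, B = 1/2 the value is 1/2 — not a tautology.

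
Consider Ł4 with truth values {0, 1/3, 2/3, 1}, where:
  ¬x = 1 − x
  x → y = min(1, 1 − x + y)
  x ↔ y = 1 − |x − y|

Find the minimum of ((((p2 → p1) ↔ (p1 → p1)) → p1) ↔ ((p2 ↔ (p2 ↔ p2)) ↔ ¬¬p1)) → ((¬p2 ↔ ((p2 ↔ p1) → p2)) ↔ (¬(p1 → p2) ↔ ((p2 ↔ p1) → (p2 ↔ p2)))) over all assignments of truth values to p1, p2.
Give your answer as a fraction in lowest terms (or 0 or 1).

1/3

Take p1 = 0, p2 = 1/3:
p2 → p1 = 1/3 → 0 = 2/3
p1 → p1 = 0 → 0 = 1
(p2 → p1) ↔ (p1 → p1) = 2/3 ↔ 1 = 2/3
((p2 → p1) ↔ (p1 → p1)) → p1 = 2/3 → 0 = 1/3
p2 ↔ p2 = 1/3 ↔ 1/3 = 1
p2 ↔ (p2 ↔ p2) = 1/3 ↔ 1 = 1/3
¬p1 = ¬0 = 1
¬¬p1 = ¬1 = 0
(p2 ↔ (p2 ↔ p2)) ↔ ¬¬p1 = 1/3 ↔ 0 = 2/3
(((p2 → p1) ↔ (p1 → p1)) → p1) ↔ ((p2 ↔ (p2 ↔ p2)) ↔ ¬¬p1) = 1/3 ↔ 2/3 = 2/3
¬p2 = ¬1/3 = 2/3
p2 ↔ p1 = 1/3 ↔ 0 = 2/3
(p2 ↔ p1) → p2 = 2/3 → 1/3 = 2/3
¬p2 ↔ ((p2 ↔ p1) → p2) = 2/3 ↔ 2/3 = 1
p1 → p2 = 0 → 1/3 = 1
¬(p1 → p2) = ¬1 = 0
p2 ↔ p1 = 1/3 ↔ 0 = 2/3
p2 ↔ p2 = 1/3 ↔ 1/3 = 1
(p2 ↔ p1) → (p2 ↔ p2) = 2/3 → 1 = 1
¬(p1 → p2) ↔ ((p2 ↔ p1) → (p2 ↔ p2)) = 0 ↔ 1 = 0
(¬p2 ↔ ((p2 ↔ p1) → p2)) ↔ (¬(p1 → p2) ↔ ((p2 ↔ p1) → (p2 ↔ p2))) = 1 ↔ 0 = 0
((((p2 → p1) ↔ (p1 → p1)) → p1) ↔ ((p2 ↔ (p2 ↔ p2)) ↔ ¬¬p1)) → ((¬p2 ↔ ((p2 ↔ p1) → p2)) ↔ (¬(p1 → p2) ↔ ((p2 ↔ p1) → (p2 ↔ p2)))) = 2/3 → 0 = 1/3
No assignment yields a value below 1/3, so this is the minimum.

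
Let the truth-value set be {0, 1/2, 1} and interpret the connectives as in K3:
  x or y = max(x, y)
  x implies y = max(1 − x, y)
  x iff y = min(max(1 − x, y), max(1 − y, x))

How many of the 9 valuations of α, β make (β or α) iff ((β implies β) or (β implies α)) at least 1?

α = 0, β = 0 ↦ 0  <
α = 0, β = 1/2 ↦ 1/2  <
α = 0, β = 1 ↦ 1  ≥
α = 1/2, β = 0 ↦ 1/2  <
α = 1/2, β = 1/2 ↦ 1/2  <
α = 1/2, β = 1 ↦ 1  ≥
α = 1, β = 0 ↦ 1  ≥
α = 1, β = 1/2 ↦ 1  ≥
α = 1, β = 1 ↦ 1  ≥
So 5 of the 9 assignments meet the threshold.

5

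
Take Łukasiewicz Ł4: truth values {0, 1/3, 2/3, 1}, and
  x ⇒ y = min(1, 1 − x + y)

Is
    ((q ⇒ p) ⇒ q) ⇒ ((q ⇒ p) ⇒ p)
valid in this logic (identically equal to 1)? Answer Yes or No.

No

Counterexample: take p = 0, q = 1/3.
q ⇒ p = 1/3 ⇒ 0 = 2/3
(q ⇒ p) ⇒ q = 2/3 ⇒ 1/3 = 2/3
q ⇒ p = 1/3 ⇒ 0 = 2/3
(q ⇒ p) ⇒ p = 2/3 ⇒ 0 = 1/3
((q ⇒ p) ⇒ q) ⇒ ((q ⇒ p) ⇒ p) = 2/3 ⇒ 1/3 = 2/3
This gives 2/3 ≠ 1.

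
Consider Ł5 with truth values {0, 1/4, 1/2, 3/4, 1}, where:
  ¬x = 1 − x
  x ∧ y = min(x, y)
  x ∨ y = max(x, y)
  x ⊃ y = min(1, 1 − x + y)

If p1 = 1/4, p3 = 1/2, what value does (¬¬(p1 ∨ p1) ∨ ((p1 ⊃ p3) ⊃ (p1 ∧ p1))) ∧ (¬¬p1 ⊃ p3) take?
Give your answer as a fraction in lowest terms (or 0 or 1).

1/4

p1 ∨ p1 = 1/4 ∨ 1/4 = 1/4
¬(p1 ∨ p1) = ¬1/4 = 3/4
¬¬(p1 ∨ p1) = ¬3/4 = 1/4
p1 ⊃ p3 = 1/4 ⊃ 1/2 = 1
p1 ∧ p1 = 1/4 ∧ 1/4 = 1/4
(p1 ⊃ p3) ⊃ (p1 ∧ p1) = 1 ⊃ 1/4 = 1/4
¬¬(p1 ∨ p1) ∨ ((p1 ⊃ p3) ⊃ (p1 ∧ p1)) = 1/4 ∨ 1/4 = 1/4
¬p1 = ¬1/4 = 3/4
¬¬p1 = ¬3/4 = 1/4
¬¬p1 ⊃ p3 = 1/4 ⊃ 1/2 = 1
(¬¬(p1 ∨ p1) ∨ ((p1 ⊃ p3) ⊃ (p1 ∧ p1))) ∧ (¬¬p1 ⊃ p3) = 1/4 ∧ 1 = 1/4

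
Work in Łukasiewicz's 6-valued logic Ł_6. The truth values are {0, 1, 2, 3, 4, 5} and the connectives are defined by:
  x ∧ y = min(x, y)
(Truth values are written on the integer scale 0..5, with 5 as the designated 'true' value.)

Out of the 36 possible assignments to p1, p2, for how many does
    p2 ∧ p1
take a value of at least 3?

value 5: 1 assignment (counts)
value 4: 3 assignments (counts)
value 3: 5 assignments (counts)
value 2: 7 assignments
value 1: 9 assignments
value 0: 11 assignments
So 9 of the 36 assignments meet the threshold.

9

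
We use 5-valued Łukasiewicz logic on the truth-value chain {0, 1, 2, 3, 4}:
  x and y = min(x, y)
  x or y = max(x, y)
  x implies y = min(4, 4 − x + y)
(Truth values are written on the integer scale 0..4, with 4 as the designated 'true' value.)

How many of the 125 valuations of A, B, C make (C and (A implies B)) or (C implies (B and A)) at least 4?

value 4: 69 assignments (counts)
value 3: 36 assignments
value 2: 15 assignments
value 1: 4 assignments
value 0: 1 assignment
So 69 of the 125 assignments meet the threshold.

69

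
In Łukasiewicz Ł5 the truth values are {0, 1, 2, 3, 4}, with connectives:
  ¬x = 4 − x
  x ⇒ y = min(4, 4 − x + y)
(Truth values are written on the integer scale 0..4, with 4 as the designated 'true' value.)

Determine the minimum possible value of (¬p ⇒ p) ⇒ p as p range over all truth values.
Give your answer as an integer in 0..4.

2

Take p = 2:
¬p = ¬2 = 2
¬p ⇒ p = 2 ⇒ 2 = 4
(¬p ⇒ p) ⇒ p = 4 ⇒ 2 = 2
No assignment yields a value below 2, so this is the minimum.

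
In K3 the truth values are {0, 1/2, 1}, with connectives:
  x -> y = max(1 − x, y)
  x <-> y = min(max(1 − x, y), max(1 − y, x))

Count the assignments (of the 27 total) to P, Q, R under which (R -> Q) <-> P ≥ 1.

6

value 1: 6 assignments (counts)
value 1/2: 15 assignments
value 0: 6 assignments
So 6 of the 27 assignments meet the threshold.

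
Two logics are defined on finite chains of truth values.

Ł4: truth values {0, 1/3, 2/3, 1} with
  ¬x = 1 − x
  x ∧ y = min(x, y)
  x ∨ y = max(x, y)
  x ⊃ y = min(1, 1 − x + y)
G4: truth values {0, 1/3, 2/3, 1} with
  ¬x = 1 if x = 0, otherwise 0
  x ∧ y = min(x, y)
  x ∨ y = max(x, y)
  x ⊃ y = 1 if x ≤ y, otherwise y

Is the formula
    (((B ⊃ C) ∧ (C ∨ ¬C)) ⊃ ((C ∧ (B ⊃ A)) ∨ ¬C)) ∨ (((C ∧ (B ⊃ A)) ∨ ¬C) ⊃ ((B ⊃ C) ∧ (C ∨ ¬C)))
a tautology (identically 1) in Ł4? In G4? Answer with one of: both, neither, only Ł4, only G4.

both

In Ł4: every assignment gives 1 — tautology.
In G4: every assignment gives 1 — tautology.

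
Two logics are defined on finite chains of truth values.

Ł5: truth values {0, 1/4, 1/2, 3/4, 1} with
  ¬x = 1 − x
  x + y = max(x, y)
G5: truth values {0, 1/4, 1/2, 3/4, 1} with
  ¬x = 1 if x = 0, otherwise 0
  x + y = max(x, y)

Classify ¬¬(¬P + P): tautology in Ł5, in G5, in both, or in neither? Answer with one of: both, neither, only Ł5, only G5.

only G5

In Ł5: at P = 1/4 the value is 3/4 — not a tautology.
In G5: every assignment gives 1 — tautology.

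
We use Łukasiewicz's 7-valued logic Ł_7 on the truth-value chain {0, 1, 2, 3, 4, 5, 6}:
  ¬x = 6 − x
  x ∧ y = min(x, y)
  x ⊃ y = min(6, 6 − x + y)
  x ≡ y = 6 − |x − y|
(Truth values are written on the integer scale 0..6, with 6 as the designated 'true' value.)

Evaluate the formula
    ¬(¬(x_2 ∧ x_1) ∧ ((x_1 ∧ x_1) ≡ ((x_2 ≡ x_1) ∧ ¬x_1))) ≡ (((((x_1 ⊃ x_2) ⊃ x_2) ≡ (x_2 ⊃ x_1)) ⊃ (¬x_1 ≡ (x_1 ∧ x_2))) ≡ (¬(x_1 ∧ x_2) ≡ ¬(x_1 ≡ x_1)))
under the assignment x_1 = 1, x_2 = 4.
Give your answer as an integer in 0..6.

4

x_2 ∧ x_1 = 4 ∧ 1 = 1
¬(x_2 ∧ x_1) = ¬1 = 5
x_1 ∧ x_1 = 1 ∧ 1 = 1
x_2 ≡ x_1 = 4 ≡ 1 = 3
¬x_1 = ¬1 = 5
(x_2 ≡ x_1) ∧ ¬x_1 = 3 ∧ 5 = 3
(x_1 ∧ x_1) ≡ ((x_2 ≡ x_1) ∧ ¬x_1) = 1 ≡ 3 = 4
¬(x_2 ∧ x_1) ∧ ((x_1 ∧ x_1) ≡ ((x_2 ≡ x_1) ∧ ¬x_1)) = 5 ∧ 4 = 4
¬(¬(x_2 ∧ x_1) ∧ ((x_1 ∧ x_1) ≡ ((x_2 ≡ x_1) ∧ ¬x_1))) = ¬4 = 2
x_1 ⊃ x_2 = 1 ⊃ 4 = 6
(x_1 ⊃ x_2) ⊃ x_2 = 6 ⊃ 4 = 4
x_2 ⊃ x_1 = 4 ⊃ 1 = 3
((x_1 ⊃ x_2) ⊃ x_2) ≡ (x_2 ⊃ x_1) = 4 ≡ 3 = 5
¬x_1 = ¬1 = 5
x_1 ∧ x_2 = 1 ∧ 4 = 1
¬x_1 ≡ (x_1 ∧ x_2) = 5 ≡ 1 = 2
(((x_1 ⊃ x_2) ⊃ x_2) ≡ (x_2 ⊃ x_1)) ⊃ (¬x_1 ≡ (x_1 ∧ x_2)) = 5 ⊃ 2 = 3
x_1 ∧ x_2 = 1 ∧ 4 = 1
¬(x_1 ∧ x_2) = ¬1 = 5
x_1 ≡ x_1 = 1 ≡ 1 = 6
¬(x_1 ≡ x_1) = ¬6 = 0
¬(x_1 ∧ x_2) ≡ ¬(x_1 ≡ x_1) = 5 ≡ 0 = 1
((((x_1 ⊃ x_2) ⊃ x_2) ≡ (x_2 ⊃ x_1)) ⊃ (¬x_1 ≡ (x_1 ∧ x_2))) ≡ (¬(x_1 ∧ x_2) ≡ ¬(x_1 ≡ x_1)) = 3 ≡ 1 = 4
¬(¬(x_2 ∧ x_1) ∧ ((x_1 ∧ x_1) ≡ ((x_2 ≡ x_1) ∧ ¬x_1))) ≡ (((((x_1 ⊃ x_2) ⊃ x_2) ≡ (x_2 ⊃ x_1)) ⊃ (¬x_1 ≡ (x_1 ∧ x_2))) ≡ (¬(x_1 ∧ x_2) ≡ ¬(x_1 ≡ x_1))) = 2 ≡ 4 = 4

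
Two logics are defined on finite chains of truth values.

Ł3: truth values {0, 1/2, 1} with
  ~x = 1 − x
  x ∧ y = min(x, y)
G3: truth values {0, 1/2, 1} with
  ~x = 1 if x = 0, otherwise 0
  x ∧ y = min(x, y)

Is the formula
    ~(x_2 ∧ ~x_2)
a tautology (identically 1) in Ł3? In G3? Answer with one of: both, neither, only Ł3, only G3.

only G3

In Ł3: at x_2 = 1/2 the value is 1/2 — not a tautology.
In G3: every assignment gives 1 — tautology.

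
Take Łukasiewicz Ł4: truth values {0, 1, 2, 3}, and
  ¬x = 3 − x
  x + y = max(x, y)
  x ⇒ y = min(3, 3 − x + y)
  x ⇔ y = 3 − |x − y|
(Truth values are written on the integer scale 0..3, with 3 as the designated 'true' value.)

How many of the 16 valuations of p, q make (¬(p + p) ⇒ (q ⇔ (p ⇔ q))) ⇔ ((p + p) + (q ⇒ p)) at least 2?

p = 0, q = 0 ↦ 0  <
p = 0, q = 1 ↦ 3  ≥
p = 0, q = 2 ↦ 2  ≥
p = 0, q = 3 ↦ 3  ≥
p = 1, q = 0 ↦ 2  ≥
p = 1, q = 1 ↦ 2  ≥
p = 1, q = 2 ↦ 2  ≥
p = 1, q = 3 ↦ 2  ≥
p = 2, q = 0 ↦ 3  ≥
p = 2, q = 1 ↦ 3  ≥
p = 2, q = 2 ↦ 3  ≥
p = 2, q = 3 ↦ 2  ≥
p = 3, q = 0 ↦ 3  ≥
p = 3, q = 1 ↦ 3  ≥
p = 3, q = 2 ↦ 3  ≥
p = 3, q = 3 ↦ 3  ≥
So 15 of the 16 assignments meet the threshold.

15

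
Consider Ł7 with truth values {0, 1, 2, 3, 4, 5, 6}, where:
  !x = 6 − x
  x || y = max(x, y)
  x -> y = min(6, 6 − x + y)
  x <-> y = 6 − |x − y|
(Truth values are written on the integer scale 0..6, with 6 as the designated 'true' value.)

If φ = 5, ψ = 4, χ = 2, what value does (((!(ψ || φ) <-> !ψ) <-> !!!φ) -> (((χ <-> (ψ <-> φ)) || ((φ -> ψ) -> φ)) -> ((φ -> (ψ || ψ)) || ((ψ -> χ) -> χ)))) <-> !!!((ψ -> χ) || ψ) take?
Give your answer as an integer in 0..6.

2

ψ || φ = 4 || 5 = 5
!(ψ || φ) = !5 = 1
!ψ = !4 = 2
!(ψ || φ) <-> !ψ = 1 <-> 2 = 5
!φ = !5 = 1
!!φ = !1 = 5
!!!φ = !5 = 1
(!(ψ || φ) <-> !ψ) <-> !!!φ = 5 <-> 1 = 2
ψ <-> φ = 4 <-> 5 = 5
χ <-> (ψ <-> φ) = 2 <-> 5 = 3
φ -> ψ = 5 -> 4 = 5
(φ -> ψ) -> φ = 5 -> 5 = 6
(χ <-> (ψ <-> φ)) || ((φ -> ψ) -> φ) = 3 || 6 = 6
ψ || ψ = 4 || 4 = 4
φ -> (ψ || ψ) = 5 -> 4 = 5
ψ -> χ = 4 -> 2 = 4
(ψ -> χ) -> χ = 4 -> 2 = 4
(φ -> (ψ || ψ)) || ((ψ -> χ) -> χ) = 5 || 4 = 5
((χ <-> (ψ <-> φ)) || ((φ -> ψ) -> φ)) -> ((φ -> (ψ || ψ)) || ((ψ -> χ) -> χ)) = 6 -> 5 = 5
((!(ψ || φ) <-> !ψ) <-> !!!φ) -> (((χ <-> (ψ <-> φ)) || ((φ -> ψ) -> φ)) -> ((φ -> (ψ || ψ)) || ((ψ -> χ) -> χ))) = 2 -> 5 = 6
ψ -> χ = 4 -> 2 = 4
(ψ -> χ) || ψ = 4 || 4 = 4
!((ψ -> χ) || ψ) = !4 = 2
!!((ψ -> χ) || ψ) = !2 = 4
!!!((ψ -> χ) || ψ) = !4 = 2
(((!(ψ || φ) <-> !ψ) <-> !!!φ) -> (((χ <-> (ψ <-> φ)) || ((φ -> ψ) -> φ)) -> ((φ -> (ψ || ψ)) || ((ψ -> χ) -> χ)))) <-> !!!((ψ -> χ) || ψ) = 6 <-> 2 = 2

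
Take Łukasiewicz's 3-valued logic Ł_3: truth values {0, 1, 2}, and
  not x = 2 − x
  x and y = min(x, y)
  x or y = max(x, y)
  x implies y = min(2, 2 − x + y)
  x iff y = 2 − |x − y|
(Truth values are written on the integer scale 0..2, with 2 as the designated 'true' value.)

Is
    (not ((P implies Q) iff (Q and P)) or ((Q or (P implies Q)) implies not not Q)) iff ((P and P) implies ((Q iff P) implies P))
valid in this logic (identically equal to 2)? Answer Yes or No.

Counterexample: take P = 1, Q = 0.
P implies Q = 1 implies 0 = 1
Q and P = 0 and 1 = 0
(P implies Q) iff (Q and P) = 1 iff 0 = 1
not ((P implies Q) iff (Q and P)) = not 1 = 1
P implies Q = 1 implies 0 = 1
Q or (P implies Q) = 0 or 1 = 1
not Q = not 0 = 2
not not Q = not 2 = 0
(Q or (P implies Q)) implies not not Q = 1 implies 0 = 1
not ((P implies Q) iff (Q and P)) or ((Q or (P implies Q)) implies not not Q) = 1 or 1 = 1
P and P = 1 and 1 = 1
Q iff P = 0 iff 1 = 1
(Q iff P) implies P = 1 implies 1 = 2
(P and P) implies ((Q iff P) implies P) = 1 implies 2 = 2
(not ((P implies Q) iff (Q and P)) or ((Q or (P implies Q)) implies not not Q)) iff ((P and P) implies ((Q iff P) implies P)) = 1 iff 2 = 1
This gives 1 ≠ 2.

No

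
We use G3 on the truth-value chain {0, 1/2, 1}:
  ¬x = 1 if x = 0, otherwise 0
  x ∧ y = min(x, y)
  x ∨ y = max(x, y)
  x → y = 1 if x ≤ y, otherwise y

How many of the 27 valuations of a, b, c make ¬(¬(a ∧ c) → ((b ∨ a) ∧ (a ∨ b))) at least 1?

value 1: 3 assignments (counts)
value 0: 24 assignments
So 3 of the 27 assignments meet the threshold.

3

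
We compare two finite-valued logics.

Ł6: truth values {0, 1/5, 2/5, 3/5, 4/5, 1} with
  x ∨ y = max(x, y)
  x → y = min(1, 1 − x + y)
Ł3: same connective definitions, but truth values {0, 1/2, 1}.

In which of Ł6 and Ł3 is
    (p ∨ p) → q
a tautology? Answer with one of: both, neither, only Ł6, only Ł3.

neither

In Ł6: at p = 1/5, q = 0 the value is 4/5 — not a tautology.
In Ł3: at p = 1/2, q = 0 the value is 1/2 — not a tautology.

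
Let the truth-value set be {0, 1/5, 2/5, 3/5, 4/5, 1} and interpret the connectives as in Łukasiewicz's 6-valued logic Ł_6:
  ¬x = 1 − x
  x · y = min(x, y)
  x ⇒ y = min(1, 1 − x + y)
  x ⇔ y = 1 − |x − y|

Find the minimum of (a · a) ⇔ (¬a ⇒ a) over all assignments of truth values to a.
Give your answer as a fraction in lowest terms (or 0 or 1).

Take a = 2/5:
a · a = 2/5 · 2/5 = 2/5
¬a = ¬2/5 = 3/5
¬a ⇒ a = 3/5 ⇒ 2/5 = 4/5
(a · a) ⇔ (¬a ⇒ a) = 2/5 ⇔ 4/5 = 3/5
No assignment yields a value below 3/5, so this is the minimum.

3/5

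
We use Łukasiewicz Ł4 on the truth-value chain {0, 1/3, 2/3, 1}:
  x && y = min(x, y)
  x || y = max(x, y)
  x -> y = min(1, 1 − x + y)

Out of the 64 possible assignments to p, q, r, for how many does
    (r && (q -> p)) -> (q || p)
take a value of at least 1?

value 1: 52 assignments (counts)
value 2/3: 8 assignments
value 1/3: 3 assignments
value 0: 1 assignment
So 52 of the 64 assignments meet the threshold.

52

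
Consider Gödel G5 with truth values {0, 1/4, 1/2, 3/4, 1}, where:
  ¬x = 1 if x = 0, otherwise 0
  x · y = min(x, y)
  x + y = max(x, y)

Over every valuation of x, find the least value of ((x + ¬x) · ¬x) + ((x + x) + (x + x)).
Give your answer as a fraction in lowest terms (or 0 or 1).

1/4

Take x = 1/4:
¬x = ¬1/4 = 0
x + ¬x = 1/4 + 0 = 1/4
¬x = ¬1/4 = 0
(x + ¬x) · ¬x = 1/4 · 0 = 0
x + x = 1/4 + 1/4 = 1/4
x + x = 1/4 + 1/4 = 1/4
(x + x) + (x + x) = 1/4 + 1/4 = 1/4
((x + ¬x) · ¬x) + ((x + x) + (x + x)) = 0 + 1/4 = 1/4
No assignment yields a value below 1/4, so this is the minimum.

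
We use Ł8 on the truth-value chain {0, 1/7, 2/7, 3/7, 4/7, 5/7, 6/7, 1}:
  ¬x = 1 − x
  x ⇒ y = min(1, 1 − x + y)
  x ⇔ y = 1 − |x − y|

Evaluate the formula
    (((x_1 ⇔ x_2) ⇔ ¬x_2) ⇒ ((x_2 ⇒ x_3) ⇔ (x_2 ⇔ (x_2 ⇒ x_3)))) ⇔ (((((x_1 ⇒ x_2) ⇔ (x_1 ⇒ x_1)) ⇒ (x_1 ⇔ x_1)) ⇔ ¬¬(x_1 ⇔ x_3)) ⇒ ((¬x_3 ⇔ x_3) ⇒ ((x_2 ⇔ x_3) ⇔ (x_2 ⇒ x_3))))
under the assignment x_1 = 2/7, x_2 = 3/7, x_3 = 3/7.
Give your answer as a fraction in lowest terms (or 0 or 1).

5/7

x_1 ⇔ x_2 = 2/7 ⇔ 3/7 = 6/7
¬x_2 = ¬3/7 = 4/7
(x_1 ⇔ x_2) ⇔ ¬x_2 = 6/7 ⇔ 4/7 = 5/7
x_2 ⇒ x_3 = 3/7 ⇒ 3/7 = 1
x_2 ⇒ x_3 = 3/7 ⇒ 3/7 = 1
x_2 ⇔ (x_2 ⇒ x_3) = 3/7 ⇔ 1 = 3/7
(x_2 ⇒ x_3) ⇔ (x_2 ⇔ (x_2 ⇒ x_3)) = 1 ⇔ 3/7 = 3/7
((x_1 ⇔ x_2) ⇔ ¬x_2) ⇒ ((x_2 ⇒ x_3) ⇔ (x_2 ⇔ (x_2 ⇒ x_3))) = 5/7 ⇒ 3/7 = 5/7
x_1 ⇒ x_2 = 2/7 ⇒ 3/7 = 1
x_1 ⇒ x_1 = 2/7 ⇒ 2/7 = 1
(x_1 ⇒ x_2) ⇔ (x_1 ⇒ x_1) = 1 ⇔ 1 = 1
x_1 ⇔ x_1 = 2/7 ⇔ 2/7 = 1
((x_1 ⇒ x_2) ⇔ (x_1 ⇒ x_1)) ⇒ (x_1 ⇔ x_1) = 1 ⇒ 1 = 1
x_1 ⇔ x_3 = 2/7 ⇔ 3/7 = 6/7
¬(x_1 ⇔ x_3) = ¬6/7 = 1/7
¬¬(x_1 ⇔ x_3) = ¬1/7 = 6/7
(((x_1 ⇒ x_2) ⇔ (x_1 ⇒ x_1)) ⇒ (x_1 ⇔ x_1)) ⇔ ¬¬(x_1 ⇔ x_3) = 1 ⇔ 6/7 = 6/7
¬x_3 = ¬3/7 = 4/7
¬x_3 ⇔ x_3 = 4/7 ⇔ 3/7 = 6/7
x_2 ⇔ x_3 = 3/7 ⇔ 3/7 = 1
x_2 ⇒ x_3 = 3/7 ⇒ 3/7 = 1
(x_2 ⇔ x_3) ⇔ (x_2 ⇒ x_3) = 1 ⇔ 1 = 1
(¬x_3 ⇔ x_3) ⇒ ((x_2 ⇔ x_3) ⇔ (x_2 ⇒ x_3)) = 6/7 ⇒ 1 = 1
((((x_1 ⇒ x_2) ⇔ (x_1 ⇒ x_1)) ⇒ (x_1 ⇔ x_1)) ⇔ ¬¬(x_1 ⇔ x_3)) ⇒ ((¬x_3 ⇔ x_3) ⇒ ((x_2 ⇔ x_3) ⇔ (x_2 ⇒ x_3))) = 6/7 ⇒ 1 = 1
(((x_1 ⇔ x_2) ⇔ ¬x_2) ⇒ ((x_2 ⇒ x_3) ⇔ (x_2 ⇔ (x_2 ⇒ x_3)))) ⇔ (((((x_1 ⇒ x_2) ⇔ (x_1 ⇒ x_1)) ⇒ (x_1 ⇔ x_1)) ⇔ ¬¬(x_1 ⇔ x_3)) ⇒ ((¬x_3 ⇔ x_3) ⇒ ((x_2 ⇔ x_3) ⇔ (x_2 ⇒ x_3)))) = 5/7 ⇔ 1 = 5/7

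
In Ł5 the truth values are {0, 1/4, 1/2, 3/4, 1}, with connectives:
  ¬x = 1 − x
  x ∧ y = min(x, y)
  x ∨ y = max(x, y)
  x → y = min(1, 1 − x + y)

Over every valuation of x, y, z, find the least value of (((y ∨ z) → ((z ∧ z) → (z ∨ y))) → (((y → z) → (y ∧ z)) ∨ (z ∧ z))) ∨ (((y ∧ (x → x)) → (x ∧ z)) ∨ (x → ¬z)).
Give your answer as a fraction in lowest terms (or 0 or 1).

Take x = 1/2, y = 3/4, z = 3/4:
y ∨ z = 3/4 ∨ 3/4 = 3/4
z ∧ z = 3/4 ∧ 3/4 = 3/4
z ∨ y = 3/4 ∨ 3/4 = 3/4
(z ∧ z) → (z ∨ y) = 3/4 → 3/4 = 1
(y ∨ z) → ((z ∧ z) → (z ∨ y)) = 3/4 → 1 = 1
y → z = 3/4 → 3/4 = 1
y ∧ z = 3/4 ∧ 3/4 = 3/4
(y → z) → (y ∧ z) = 1 → 3/4 = 3/4
z ∧ z = 3/4 ∧ 3/4 = 3/4
((y → z) → (y ∧ z)) ∨ (z ∧ z) = 3/4 ∨ 3/4 = 3/4
((y ∨ z) → ((z ∧ z) → (z ∨ y))) → (((y → z) → (y ∧ z)) ∨ (z ∧ z)) = 1 → 3/4 = 3/4
x → x = 1/2 → 1/2 = 1
y ∧ (x → x) = 3/4 ∧ 1 = 3/4
x ∧ z = 1/2 ∧ 3/4 = 1/2
(y ∧ (x → x)) → (x ∧ z) = 3/4 → 1/2 = 3/4
¬z = ¬3/4 = 1/4
x → ¬z = 1/2 → 1/4 = 3/4
((y ∧ (x → x)) → (x ∧ z)) ∨ (x → ¬z) = 3/4 ∨ 3/4 = 3/4
(((y ∨ z) → ((z ∧ z) → (z ∨ y))) → (((y → z) → (y ∧ z)) ∨ (z ∧ z))) ∨ (((y ∧ (x → x)) → (x ∧ z)) ∨ (x → ¬z)) = 3/4 ∨ 3/4 = 3/4
No assignment yields a value below 3/4, so this is the minimum.

3/4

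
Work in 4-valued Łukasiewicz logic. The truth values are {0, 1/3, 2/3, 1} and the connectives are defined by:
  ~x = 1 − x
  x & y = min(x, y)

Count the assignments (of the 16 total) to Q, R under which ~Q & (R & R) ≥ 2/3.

Q = 0, R = 0 ↦ 0  <
Q = 0, R = 1/3 ↦ 1/3  <
Q = 0, R = 2/3 ↦ 2/3  ≥
Q = 0, R = 1 ↦ 1  ≥
Q = 1/3, R = 0 ↦ 0  <
Q = 1/3, R = 1/3 ↦ 1/3  <
Q = 1/3, R = 2/3 ↦ 2/3  ≥
Q = 1/3, R = 1 ↦ 2/3  ≥
Q = 2/3, R = 0 ↦ 0  <
Q = 2/3, R = 1/3 ↦ 1/3  <
Q = 2/3, R = 2/3 ↦ 1/3  <
Q = 2/3, R = 1 ↦ 1/3  <
Q = 1, R = 0 ↦ 0  <
Q = 1, R = 1/3 ↦ 0  <
Q = 1, R = 2/3 ↦ 0  <
Q = 1, R = 1 ↦ 0  <
So 4 of the 16 assignments meet the threshold.

4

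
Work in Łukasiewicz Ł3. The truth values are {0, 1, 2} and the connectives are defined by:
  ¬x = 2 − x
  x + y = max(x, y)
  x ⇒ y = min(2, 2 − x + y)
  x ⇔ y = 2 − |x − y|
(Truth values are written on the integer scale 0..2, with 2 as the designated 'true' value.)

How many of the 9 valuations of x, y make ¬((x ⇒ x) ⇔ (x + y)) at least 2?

1

x = 0, y = 0 ↦ 2  ≥
x = 0, y = 1 ↦ 1  <
x = 0, y = 2 ↦ 0  <
x = 1, y = 0 ↦ 1  <
x = 1, y = 1 ↦ 1  <
x = 1, y = 2 ↦ 0  <
x = 2, y = 0 ↦ 0  <
x = 2, y = 1 ↦ 0  <
x = 2, y = 2 ↦ 0  <
So 1 of the 9 assignments meets the threshold.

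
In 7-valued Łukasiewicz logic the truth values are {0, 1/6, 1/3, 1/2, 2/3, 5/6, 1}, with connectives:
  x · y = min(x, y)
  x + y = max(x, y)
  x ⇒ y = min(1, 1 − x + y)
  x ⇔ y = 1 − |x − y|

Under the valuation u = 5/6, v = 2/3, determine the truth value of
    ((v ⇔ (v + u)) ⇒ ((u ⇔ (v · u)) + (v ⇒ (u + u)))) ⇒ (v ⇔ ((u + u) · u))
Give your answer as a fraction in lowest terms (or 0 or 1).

5/6

v + u = 2/3 + 5/6 = 5/6
v ⇔ (v + u) = 2/3 ⇔ 5/6 = 5/6
v · u = 2/3 · 5/6 = 2/3
u ⇔ (v · u) = 5/6 ⇔ 2/3 = 5/6
u + u = 5/6 + 5/6 = 5/6
v ⇒ (u + u) = 2/3 ⇒ 5/6 = 1
(u ⇔ (v · u)) + (v ⇒ (u + u)) = 5/6 + 1 = 1
(v ⇔ (v + u)) ⇒ ((u ⇔ (v · u)) + (v ⇒ (u + u))) = 5/6 ⇒ 1 = 1
u + u = 5/6 + 5/6 = 5/6
(u + u) · u = 5/6 · 5/6 = 5/6
v ⇔ ((u + u) · u) = 2/3 ⇔ 5/6 = 5/6
((v ⇔ (v + u)) ⇒ ((u ⇔ (v · u)) + (v ⇒ (u + u)))) ⇒ (v ⇔ ((u + u) · u)) = 1 ⇒ 5/6 = 5/6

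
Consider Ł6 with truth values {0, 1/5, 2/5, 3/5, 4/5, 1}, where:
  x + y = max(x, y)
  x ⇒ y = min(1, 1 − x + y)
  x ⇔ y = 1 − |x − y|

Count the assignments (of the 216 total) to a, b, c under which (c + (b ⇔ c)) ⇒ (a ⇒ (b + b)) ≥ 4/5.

176

value 1: 152 assignments (counts)
value 4/5: 24 assignments (counts)
value 3/5: 19 assignments
value 2/5: 13 assignments
value 1/5: 6 assignments
value 0: 2 assignments
So 176 of the 216 assignments meet the threshold.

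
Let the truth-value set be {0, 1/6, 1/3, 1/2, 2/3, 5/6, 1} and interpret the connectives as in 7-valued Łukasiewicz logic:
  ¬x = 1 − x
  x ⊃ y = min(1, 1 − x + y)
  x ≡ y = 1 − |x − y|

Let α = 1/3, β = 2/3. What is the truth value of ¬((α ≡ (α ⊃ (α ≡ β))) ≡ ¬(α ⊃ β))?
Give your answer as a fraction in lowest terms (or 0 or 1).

1/3

α ≡ β = 1/3 ≡ 2/3 = 2/3
α ⊃ (α ≡ β) = 1/3 ⊃ 2/3 = 1
α ≡ (α ⊃ (α ≡ β)) = 1/3 ≡ 1 = 1/3
α ⊃ β = 1/3 ⊃ 2/3 = 1
¬(α ⊃ β) = ¬1 = 0
(α ≡ (α ⊃ (α ≡ β))) ≡ ¬(α ⊃ β) = 1/3 ≡ 0 = 2/3
¬((α ≡ (α ⊃ (α ≡ β))) ≡ ¬(α ⊃ β)) = ¬2/3 = 1/3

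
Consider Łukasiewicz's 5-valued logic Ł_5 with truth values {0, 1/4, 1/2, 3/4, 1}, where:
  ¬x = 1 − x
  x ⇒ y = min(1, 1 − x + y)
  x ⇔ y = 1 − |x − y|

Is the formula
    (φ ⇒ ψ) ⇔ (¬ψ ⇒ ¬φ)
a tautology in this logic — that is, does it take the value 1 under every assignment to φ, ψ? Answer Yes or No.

At φ = 3/4, ψ = 1/2, for instance:
φ ⇒ ψ = 3/4 ⇒ 1/2 = 3/4
¬ψ = ¬1/2 = 1/2
¬φ = ¬3/4 = 1/4
¬ψ ⇒ ¬φ = 1/2 ⇒ 1/4 = 3/4
(φ ⇒ ψ) ⇔ (¬ψ ⇒ ¬φ) = 3/4 ⇔ 3/4 = 1
and checking the remaining 24 assignments likewise gives ≥ 1 in every case.

Yes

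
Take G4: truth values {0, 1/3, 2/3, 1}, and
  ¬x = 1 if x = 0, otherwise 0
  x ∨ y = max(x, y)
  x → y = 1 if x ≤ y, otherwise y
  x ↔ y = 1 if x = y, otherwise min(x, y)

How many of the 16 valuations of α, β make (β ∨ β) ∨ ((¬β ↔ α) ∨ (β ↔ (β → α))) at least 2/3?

α = 0, β = 0 ↦ 0  <
α = 0, β = 1/3 ↦ 1  ≥
α = 0, β = 2/3 ↦ 1  ≥
α = 0, β = 1 ↦ 1  ≥
α = 1/3, β = 0 ↦ 1/3  <
α = 1/3, β = 1/3 ↦ 1/3  <
α = 1/3, β = 2/3 ↦ 2/3  ≥
α = 1/3, β = 1 ↦ 1  ≥
α = 2/3, β = 0 ↦ 2/3  ≥
α = 2/3, β = 1/3 ↦ 1/3  <
α = 2/3, β = 2/3 ↦ 2/3  ≥
α = 2/3, β = 1 ↦ 1  ≥
α = 1, β = 0 ↦ 1  ≥
α = 1, β = 1/3 ↦ 1/3  <
α = 1, β = 2/3 ↦ 2/3  ≥
α = 1, β = 1 ↦ 1  ≥
So 11 of the 16 assignments meet the threshold.

11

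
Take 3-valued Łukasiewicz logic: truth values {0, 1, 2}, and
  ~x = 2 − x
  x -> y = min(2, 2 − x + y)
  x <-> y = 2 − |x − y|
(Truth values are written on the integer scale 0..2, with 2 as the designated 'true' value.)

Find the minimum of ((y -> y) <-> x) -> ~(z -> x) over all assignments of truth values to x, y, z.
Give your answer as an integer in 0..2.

0

Take x = 2, y = 0, z = 0:
y -> y = 0 -> 0 = 2
(y -> y) <-> x = 2 <-> 2 = 2
z -> x = 0 -> 2 = 2
~(z -> x) = ~2 = 0
((y -> y) <-> x) -> ~(z -> x) = 2 -> 0 = 0
No assignment yields a value below 0, so this is the minimum.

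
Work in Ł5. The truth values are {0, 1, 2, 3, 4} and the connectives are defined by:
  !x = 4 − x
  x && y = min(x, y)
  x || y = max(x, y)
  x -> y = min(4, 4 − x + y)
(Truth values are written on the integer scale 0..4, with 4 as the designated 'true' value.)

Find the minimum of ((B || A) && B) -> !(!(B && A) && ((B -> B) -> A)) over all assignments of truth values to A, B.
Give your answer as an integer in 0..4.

2

Take A = 2, B = 4:
B || A = 4 || 2 = 4
(B || A) && B = 4 && 4 = 4
B && A = 4 && 2 = 2
!(B && A) = !2 = 2
B -> B = 4 -> 4 = 4
(B -> B) -> A = 4 -> 2 = 2
!(B && A) && ((B -> B) -> A) = 2 && 2 = 2
!(!(B && A) && ((B -> B) -> A)) = !2 = 2
((B || A) && B) -> !(!(B && A) && ((B -> B) -> A)) = 4 -> 2 = 2
No assignment yields a value below 2, so this is the minimum.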